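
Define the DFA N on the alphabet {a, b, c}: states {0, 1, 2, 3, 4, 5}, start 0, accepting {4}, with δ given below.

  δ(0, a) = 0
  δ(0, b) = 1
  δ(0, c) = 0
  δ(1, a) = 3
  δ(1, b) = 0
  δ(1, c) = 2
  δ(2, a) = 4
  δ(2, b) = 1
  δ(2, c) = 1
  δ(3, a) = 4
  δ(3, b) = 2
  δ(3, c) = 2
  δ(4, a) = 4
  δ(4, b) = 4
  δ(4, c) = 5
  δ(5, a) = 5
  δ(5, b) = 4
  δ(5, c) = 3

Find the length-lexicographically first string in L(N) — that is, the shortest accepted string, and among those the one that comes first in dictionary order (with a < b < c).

baa

A breadth-first search from 0 reaches an accepting state first via the path 0 → 1 → 3 → 4 on input baa.
No string of length < 3 is accepted (BFS exhausts all shorter strings without reaching an accepting state), and baa is the lexicographically least accepting string of length 3.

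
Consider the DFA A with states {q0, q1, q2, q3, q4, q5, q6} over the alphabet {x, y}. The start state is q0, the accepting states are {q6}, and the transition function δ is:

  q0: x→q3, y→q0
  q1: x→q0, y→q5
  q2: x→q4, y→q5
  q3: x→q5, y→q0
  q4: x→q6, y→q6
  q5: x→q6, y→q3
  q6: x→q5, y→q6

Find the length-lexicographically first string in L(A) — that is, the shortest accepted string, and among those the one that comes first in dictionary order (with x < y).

A breadth-first search from q0 reaches an accepting state first via the path q0 → q3 → q5 → q6 on input xxx.
No string of length < 3 is accepted (BFS exhausts all shorter strings without reaching an accepting state), and xxx is the lexicographically least accepting string of length 3.

xxx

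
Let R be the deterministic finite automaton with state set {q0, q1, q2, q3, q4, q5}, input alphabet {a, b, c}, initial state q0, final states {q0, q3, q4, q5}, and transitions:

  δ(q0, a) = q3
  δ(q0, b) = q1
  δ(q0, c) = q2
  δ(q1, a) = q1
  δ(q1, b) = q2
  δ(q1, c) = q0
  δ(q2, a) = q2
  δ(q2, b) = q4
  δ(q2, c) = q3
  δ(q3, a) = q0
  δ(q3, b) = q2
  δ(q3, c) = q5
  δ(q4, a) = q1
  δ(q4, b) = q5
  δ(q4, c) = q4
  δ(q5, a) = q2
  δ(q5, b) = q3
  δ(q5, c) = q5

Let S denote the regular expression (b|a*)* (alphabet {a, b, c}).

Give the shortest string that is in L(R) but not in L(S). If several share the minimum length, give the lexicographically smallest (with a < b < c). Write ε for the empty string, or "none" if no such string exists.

The string ac is accepted by R but not by S.
No shorter string lies in the difference, and ac is the lexicographically first length-2 string in L(R) \ L(S).

ac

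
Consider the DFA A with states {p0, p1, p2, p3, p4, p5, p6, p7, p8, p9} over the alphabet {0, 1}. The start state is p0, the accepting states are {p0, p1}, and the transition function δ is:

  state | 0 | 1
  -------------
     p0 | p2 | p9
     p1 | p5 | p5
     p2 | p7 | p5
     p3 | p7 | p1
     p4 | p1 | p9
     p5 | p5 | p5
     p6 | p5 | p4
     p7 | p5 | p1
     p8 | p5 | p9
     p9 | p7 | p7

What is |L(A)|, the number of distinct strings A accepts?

The useful subgraph on states {p0, p1, p2, p7, p9} is acyclic, so L(A) is finite; the longest accepting path visits 4 useful states, giving maximum string length 3.
Counting accepting paths from p0 by length: 1 of length 0, 3 of length 3. Total 4.

4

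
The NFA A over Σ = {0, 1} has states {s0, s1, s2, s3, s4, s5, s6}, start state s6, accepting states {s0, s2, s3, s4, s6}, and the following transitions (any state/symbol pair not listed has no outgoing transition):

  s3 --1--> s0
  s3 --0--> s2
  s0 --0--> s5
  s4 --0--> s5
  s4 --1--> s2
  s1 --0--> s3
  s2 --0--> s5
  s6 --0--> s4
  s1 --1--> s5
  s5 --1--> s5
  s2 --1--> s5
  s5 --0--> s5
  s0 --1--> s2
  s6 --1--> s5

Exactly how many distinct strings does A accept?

The useful subgraph on states {s2, s4, s6} is acyclic, so L(A) is finite; the longest accepting path visits 3 useful states, giving maximum string length 2.
Counting accepting paths from s6 by length: 1 of length 0, 1 of length 1, 1 of length 2. Total 3.

3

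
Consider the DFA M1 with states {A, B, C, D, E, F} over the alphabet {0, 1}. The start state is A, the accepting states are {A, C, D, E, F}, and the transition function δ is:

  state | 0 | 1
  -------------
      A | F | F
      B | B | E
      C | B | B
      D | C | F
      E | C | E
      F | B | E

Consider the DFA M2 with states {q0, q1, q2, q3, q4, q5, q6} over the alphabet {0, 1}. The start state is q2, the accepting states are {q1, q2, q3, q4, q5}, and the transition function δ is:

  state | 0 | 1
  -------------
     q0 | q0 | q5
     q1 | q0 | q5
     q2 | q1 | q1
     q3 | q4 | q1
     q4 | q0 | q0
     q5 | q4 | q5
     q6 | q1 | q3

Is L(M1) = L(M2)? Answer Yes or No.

Exploring the product automaton M1 × M2 from the start pair (A, q2), following both machines on each input symbol, reaches 5 state pairs: (A, q2), (F, q1), (B, q0), (E, q5), (C, q4).
M1 accepts in {A, C, D, E, F} and M2 accepts in {q1, q2, q3, q4, q5}. In every reachable pair the two components are either both accepting — (A, q2), (F, q1), (E, q5), (C, q4) — or both non-accepting, so no string is accepted by exactly one of the machines: L(M1) \ L(M2) and L(M2) \ L(M1) are both empty.
Hence every string is accepted by M1 iff it is accepted by M2, and the two languages coincide.

Yes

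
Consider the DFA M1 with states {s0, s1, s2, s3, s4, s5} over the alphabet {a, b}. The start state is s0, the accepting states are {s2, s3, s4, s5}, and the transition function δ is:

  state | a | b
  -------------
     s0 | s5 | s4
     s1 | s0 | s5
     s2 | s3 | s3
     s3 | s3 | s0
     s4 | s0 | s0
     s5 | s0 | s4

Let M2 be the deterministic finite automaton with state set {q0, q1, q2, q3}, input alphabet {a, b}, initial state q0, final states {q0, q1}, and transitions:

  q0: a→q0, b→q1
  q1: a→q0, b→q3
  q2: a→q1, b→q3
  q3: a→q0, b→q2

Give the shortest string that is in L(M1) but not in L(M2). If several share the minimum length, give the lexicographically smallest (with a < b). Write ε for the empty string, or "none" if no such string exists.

bbb

The string bbb is accepted by M1 but not by M2.
No shorter string lies in the difference, and bbb is the lexicographically first length-3 string in L(M1) \ L(M2).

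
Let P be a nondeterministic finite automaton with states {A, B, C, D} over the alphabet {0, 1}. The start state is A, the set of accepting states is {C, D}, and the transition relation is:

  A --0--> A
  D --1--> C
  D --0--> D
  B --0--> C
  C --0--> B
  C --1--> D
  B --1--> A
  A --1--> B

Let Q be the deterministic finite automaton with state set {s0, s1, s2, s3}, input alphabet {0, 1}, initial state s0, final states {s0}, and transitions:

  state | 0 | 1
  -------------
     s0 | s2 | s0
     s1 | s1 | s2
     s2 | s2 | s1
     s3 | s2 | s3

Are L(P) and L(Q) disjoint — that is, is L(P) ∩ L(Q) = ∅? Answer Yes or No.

Yes

Exploring the product automaton P × Q from the start pair (A, s0), following both machines on each input symbol, reaches 10 state pairs: (A, s0), (A, s2), (B, s0), (B, s1), (C, s2), (C, s1), (B, s2), (D, s1), (D, s2), (A, s1).
P accepts in {C, D} and Q accepts in {s0}; no reachable pair has both components accepting, so no string drives both machines to acceptance simultaneously and L(P) ∩ L(Q) = ∅.
So no string is accepted by both, and the intersection is empty.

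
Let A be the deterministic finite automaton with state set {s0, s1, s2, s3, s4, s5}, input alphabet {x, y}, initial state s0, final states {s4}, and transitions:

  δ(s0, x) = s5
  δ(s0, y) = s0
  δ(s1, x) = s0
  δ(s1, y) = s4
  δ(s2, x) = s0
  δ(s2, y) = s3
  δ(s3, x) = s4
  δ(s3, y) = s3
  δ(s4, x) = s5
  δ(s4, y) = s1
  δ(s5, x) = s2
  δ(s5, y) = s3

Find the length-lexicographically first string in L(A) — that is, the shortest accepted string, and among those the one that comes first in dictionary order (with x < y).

xyx

A breadth-first search from s0 reaches an accepting state first via the path s0 → s5 → s3 → s4 on input xyx.
No string of length < 3 is accepted (BFS exhausts all shorter strings without reaching an accepting state), and xyx is the lexicographically least accepting string of length 3.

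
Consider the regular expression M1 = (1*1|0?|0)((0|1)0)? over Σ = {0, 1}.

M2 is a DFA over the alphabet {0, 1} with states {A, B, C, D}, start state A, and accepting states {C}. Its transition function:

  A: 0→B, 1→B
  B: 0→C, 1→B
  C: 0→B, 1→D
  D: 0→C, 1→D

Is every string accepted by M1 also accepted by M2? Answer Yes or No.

No

The empty string ε is in L(M1) but not in L(M2).
So L(M1) ⊄ L(M2).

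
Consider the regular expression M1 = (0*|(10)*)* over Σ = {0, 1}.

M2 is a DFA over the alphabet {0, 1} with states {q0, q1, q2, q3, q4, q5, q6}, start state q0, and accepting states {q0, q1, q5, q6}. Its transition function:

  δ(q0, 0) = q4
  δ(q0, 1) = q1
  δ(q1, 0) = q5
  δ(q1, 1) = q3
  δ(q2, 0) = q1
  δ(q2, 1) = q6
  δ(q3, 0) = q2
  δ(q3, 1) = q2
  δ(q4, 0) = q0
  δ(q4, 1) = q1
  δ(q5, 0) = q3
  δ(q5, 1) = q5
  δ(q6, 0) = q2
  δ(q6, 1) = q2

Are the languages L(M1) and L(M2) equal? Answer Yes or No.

The string 0 is accepted by M1 but rejected by M2.
So L(M1) ≠ L(M2).

No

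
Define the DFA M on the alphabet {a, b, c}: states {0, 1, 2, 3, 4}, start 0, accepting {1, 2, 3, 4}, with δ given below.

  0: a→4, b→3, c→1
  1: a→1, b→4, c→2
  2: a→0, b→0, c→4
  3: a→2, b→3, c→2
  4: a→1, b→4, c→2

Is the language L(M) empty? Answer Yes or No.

No

The string a is accepted: the run 0 → 4 ends in the accepting state 4.
Since at least one string is accepted, L(M) is not empty.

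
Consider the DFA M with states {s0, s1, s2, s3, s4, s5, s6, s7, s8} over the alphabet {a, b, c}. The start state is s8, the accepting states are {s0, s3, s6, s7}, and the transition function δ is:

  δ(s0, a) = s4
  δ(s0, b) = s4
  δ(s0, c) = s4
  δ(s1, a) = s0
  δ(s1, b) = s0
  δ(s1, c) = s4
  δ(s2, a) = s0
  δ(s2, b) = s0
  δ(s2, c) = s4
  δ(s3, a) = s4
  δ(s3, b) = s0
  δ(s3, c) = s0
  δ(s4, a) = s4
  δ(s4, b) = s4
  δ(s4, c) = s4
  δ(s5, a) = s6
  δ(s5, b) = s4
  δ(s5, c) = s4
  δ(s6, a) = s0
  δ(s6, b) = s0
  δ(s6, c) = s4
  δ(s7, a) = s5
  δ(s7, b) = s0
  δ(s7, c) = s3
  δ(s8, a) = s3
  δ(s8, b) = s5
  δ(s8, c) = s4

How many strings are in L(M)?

The useful subgraph on states {s0, s3, s5, s6, s8} is acyclic, so L(M) is finite; the longest accepting path visits 4 useful states, giving maximum string length 3.
Counting accepting paths from s8 by length: 1 of length 1, 3 of length 2, 2 of length 3. Total 6.

6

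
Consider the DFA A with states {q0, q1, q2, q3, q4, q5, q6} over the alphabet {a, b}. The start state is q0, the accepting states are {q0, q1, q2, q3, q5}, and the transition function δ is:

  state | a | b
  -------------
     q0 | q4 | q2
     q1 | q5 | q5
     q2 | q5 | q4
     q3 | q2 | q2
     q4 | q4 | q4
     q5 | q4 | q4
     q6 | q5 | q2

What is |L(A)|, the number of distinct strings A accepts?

The useful subgraph on states {q0, q2, q5} is acyclic, so L(A) is finite; the longest accepting path visits 3 useful states, giving maximum string length 2.
Counting accepting paths from q0 by length: 1 of length 0, 1 of length 1, 1 of length 2. Total 3.

3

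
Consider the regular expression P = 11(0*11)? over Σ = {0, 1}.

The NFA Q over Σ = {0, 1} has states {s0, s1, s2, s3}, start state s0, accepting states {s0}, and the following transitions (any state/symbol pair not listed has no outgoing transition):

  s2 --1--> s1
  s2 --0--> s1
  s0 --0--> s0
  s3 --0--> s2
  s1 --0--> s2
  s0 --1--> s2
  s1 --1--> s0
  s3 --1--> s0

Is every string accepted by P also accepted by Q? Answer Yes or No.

The string 11 is in L(P) but not in L(Q).
So L(P) ⊄ L(Q).

No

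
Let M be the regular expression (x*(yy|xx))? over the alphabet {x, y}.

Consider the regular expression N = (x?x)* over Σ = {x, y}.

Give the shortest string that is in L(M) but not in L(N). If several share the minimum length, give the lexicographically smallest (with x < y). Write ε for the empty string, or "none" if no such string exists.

yy

The string yy is accepted by M but not by N.
No shorter string lies in the difference, and yy is the lexicographically first length-2 string in L(M) \ L(N).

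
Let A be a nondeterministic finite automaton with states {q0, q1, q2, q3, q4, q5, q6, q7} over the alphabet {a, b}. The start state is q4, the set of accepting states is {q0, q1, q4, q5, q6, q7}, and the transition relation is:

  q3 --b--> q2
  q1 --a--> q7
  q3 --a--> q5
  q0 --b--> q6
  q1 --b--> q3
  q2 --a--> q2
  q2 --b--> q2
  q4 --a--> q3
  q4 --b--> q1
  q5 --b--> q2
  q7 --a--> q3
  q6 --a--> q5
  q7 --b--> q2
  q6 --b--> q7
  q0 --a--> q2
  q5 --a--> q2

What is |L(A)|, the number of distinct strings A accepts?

The useful subgraph on states {q1, q3, q4, q5, q7} is acyclic, so L(A) is finite; the longest accepting path visits 5 useful states, giving maximum string length 4.
Counting accepting paths from q4 by length: 1 of length 0, 1 of length 1, 2 of length 2, 1 of length 3, 1 of length 4. Total 6.

6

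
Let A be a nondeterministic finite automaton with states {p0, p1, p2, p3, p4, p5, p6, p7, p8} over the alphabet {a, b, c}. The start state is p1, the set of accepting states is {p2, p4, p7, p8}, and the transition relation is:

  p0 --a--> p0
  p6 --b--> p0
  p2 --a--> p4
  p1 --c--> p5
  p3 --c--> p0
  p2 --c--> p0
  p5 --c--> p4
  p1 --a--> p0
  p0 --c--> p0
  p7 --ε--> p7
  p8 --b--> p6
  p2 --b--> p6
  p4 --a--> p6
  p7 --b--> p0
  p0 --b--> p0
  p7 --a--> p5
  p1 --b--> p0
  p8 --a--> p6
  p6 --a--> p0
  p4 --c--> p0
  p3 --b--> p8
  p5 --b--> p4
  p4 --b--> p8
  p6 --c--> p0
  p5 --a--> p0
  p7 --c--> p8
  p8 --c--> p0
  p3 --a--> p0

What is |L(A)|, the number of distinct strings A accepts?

The useful subgraph on states {p1, p4, p5, p8} is acyclic, so L(A) is finite; the longest accepting path visits 4 useful states, giving maximum string length 3.
Counting accepting paths from p1 by length: 2 of length 2, 2 of length 3. Total 4.

4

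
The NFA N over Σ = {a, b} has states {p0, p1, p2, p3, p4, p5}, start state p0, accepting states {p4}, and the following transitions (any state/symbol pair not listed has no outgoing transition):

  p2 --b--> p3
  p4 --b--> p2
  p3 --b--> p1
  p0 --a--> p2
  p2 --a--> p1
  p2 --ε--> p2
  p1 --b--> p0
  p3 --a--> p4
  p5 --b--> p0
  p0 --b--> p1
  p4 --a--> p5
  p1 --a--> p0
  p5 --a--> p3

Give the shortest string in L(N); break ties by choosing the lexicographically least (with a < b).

aba

A breadth-first search from p0 reaches an accepting state first via the path p0 → p2 → p3 → p4 on input aba.
No string of length < 3 is accepted (BFS exhausts all shorter strings without reaching an accepting state), and aba is the lexicographically least accepting string of length 3.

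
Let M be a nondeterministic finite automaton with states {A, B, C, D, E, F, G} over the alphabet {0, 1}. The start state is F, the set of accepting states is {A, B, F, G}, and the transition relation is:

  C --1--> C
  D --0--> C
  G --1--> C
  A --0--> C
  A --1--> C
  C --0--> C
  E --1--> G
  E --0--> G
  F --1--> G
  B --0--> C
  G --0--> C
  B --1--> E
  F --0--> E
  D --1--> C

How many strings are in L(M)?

4

The useful subgraph on states {E, F, G} is acyclic, so L(M) is finite; the longest accepting path visits 3 useful states, giving maximum string length 2.
Counting accepting paths from F by length: 1 of length 0, 1 of length 1, 2 of length 2. Total 4.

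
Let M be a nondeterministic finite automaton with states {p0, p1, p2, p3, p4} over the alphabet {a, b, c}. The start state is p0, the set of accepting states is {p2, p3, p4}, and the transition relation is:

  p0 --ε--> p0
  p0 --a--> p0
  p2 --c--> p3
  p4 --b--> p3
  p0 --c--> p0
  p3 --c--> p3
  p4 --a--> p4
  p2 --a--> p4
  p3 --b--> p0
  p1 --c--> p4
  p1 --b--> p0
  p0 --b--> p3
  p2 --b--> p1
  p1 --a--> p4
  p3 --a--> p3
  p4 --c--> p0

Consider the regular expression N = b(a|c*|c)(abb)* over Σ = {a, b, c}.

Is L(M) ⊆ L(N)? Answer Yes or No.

No

The string ab is in L(M) but not in L(N).
So L(M) ⊄ L(N).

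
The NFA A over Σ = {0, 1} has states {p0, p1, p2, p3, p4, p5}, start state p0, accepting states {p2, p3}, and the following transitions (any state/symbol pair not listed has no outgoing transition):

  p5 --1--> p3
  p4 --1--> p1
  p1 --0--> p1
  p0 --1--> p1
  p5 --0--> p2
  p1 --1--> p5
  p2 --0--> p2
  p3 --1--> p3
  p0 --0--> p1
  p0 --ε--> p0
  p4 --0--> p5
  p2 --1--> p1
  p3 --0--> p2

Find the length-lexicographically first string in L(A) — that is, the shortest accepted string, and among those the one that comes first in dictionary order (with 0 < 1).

A breadth-first search from p0 reaches an accepting state first via the path p0 → p1 → p5 → p2 on input 010.
No string of length < 3 is accepted (BFS exhausts all shorter strings without reaching an accepting state), and 010 is the lexicographically least accepting string of length 3.

010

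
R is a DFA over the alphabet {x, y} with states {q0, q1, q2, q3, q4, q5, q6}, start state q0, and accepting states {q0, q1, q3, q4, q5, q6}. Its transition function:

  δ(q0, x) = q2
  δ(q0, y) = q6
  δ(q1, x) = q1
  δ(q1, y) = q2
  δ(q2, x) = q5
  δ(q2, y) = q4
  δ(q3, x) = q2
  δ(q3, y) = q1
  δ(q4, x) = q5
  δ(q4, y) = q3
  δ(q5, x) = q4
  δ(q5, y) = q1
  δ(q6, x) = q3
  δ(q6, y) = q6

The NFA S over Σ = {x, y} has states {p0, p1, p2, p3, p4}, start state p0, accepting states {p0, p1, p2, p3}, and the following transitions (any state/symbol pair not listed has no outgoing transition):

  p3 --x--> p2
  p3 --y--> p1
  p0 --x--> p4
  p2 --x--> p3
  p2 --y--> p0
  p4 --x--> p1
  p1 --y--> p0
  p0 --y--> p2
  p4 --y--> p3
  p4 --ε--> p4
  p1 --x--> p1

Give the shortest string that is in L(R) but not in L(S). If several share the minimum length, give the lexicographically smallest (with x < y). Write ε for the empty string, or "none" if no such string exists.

The string yyx is accepted by R but not by S.
No shorter string lies in the difference, and yyx is the lexicographically first length-3 string in L(R) \ L(S).

yyx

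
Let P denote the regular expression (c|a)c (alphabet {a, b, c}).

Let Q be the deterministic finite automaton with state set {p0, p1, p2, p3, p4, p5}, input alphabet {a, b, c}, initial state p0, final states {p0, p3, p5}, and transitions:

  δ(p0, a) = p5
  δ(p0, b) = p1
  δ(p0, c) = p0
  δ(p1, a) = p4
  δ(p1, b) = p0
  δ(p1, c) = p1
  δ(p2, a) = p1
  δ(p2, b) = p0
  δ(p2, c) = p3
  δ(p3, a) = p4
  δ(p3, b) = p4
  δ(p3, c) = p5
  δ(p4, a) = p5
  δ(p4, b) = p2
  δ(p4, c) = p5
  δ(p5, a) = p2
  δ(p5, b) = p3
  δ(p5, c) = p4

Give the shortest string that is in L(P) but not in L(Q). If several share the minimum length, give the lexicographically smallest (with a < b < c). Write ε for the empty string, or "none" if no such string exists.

ac

The string ac is accepted by P but not by Q.
No shorter string lies in the difference, and ac is the lexicographically first length-2 string in L(P) \ L(Q).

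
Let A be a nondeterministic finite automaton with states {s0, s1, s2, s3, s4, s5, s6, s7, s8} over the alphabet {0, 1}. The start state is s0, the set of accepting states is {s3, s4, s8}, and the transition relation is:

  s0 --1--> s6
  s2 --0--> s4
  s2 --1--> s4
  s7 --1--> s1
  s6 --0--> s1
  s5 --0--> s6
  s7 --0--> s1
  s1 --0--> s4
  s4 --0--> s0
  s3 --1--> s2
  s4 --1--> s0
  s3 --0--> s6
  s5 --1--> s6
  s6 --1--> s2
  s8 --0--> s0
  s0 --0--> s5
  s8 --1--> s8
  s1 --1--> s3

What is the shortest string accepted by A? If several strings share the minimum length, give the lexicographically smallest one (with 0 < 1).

A breadth-first search from s0 reaches an accepting state first via the path s0 → s6 → s1 → s4 on input 100.
No string of length < 3 is accepted (BFS exhausts all shorter strings without reaching an accepting state), and 100 is the lexicographically least accepting string of length 3.

100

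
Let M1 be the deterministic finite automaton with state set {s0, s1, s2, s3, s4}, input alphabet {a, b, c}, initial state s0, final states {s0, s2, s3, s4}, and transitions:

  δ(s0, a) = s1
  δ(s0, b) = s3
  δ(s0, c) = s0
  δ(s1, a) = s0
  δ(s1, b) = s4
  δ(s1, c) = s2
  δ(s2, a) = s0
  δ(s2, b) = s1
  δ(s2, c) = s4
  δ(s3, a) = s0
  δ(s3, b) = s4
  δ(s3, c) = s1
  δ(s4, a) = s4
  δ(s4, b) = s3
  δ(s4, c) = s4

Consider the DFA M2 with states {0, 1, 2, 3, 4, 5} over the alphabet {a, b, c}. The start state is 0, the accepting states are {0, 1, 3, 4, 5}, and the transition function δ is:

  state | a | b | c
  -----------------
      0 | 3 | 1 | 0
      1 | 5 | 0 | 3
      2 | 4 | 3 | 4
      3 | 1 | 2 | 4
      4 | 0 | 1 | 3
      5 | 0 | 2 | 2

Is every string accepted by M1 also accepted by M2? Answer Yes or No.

No

The string ab is in L(M1) but not in L(M2).
So L(M1) ⊄ L(M2).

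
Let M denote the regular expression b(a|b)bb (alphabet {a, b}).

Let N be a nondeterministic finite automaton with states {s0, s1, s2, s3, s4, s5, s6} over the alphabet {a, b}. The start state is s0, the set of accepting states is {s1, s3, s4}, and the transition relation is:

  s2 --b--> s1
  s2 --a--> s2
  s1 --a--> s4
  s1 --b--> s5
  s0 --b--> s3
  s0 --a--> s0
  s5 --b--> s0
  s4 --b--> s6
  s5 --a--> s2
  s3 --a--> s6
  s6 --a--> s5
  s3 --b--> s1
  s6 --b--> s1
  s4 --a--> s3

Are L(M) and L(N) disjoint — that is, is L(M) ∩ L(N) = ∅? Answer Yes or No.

Yes

Converting the expression M to a DFA (subset construction, then merging equivalent states) gives the minimal DFA with states {m0, m1, m2, m3, m4, m5}, start state m0, accepting states {m5} and transitions m0: a→m1, b→m2; m1: a→m1, b→m1; m2: a→m3, b→m3; m3: a→m1, b→m4; m4: a→m1, b→m5; m5: a→m1, b→m1.
Exploring the product automaton M × N from the start pair (m0, s0), following both machines on each input symbol, reaches 15 state pairs: (m0, s0), (m1, s0), (m2, s3), (m1, s3), (m3, s6), (m3, s1), (m1, s6), (m1, s1), (m1, s5), (m4, s1), (m1, s4), (m4, s5), (m1, s2), (m5, s5), (m5, s0).
M accepts in {m5} and N accepts in {s1, s3, s4}; no reachable pair has both components accepting, so no string drives both machines to acceptance simultaneously and L(M) ∩ L(N) = ∅.
So no string is accepted by both, and the intersection is empty.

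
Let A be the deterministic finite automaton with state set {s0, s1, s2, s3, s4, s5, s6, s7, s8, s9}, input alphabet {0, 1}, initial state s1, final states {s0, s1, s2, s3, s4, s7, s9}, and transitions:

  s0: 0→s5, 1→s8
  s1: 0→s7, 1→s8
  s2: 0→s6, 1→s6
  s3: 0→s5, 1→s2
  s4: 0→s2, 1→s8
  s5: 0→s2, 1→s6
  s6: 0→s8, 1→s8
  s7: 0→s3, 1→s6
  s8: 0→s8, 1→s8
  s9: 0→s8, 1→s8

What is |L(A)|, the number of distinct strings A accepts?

5

The useful subgraph on states {s1, s2, s3, s5, s7} is acyclic, so L(A) is finite; the longest accepting path visits 5 useful states, giving maximum string length 4.
Counting accepting paths from s1 by length: 1 of length 0, 1 of length 1, 1 of length 2, 1 of length 3, 1 of length 4. Total 5.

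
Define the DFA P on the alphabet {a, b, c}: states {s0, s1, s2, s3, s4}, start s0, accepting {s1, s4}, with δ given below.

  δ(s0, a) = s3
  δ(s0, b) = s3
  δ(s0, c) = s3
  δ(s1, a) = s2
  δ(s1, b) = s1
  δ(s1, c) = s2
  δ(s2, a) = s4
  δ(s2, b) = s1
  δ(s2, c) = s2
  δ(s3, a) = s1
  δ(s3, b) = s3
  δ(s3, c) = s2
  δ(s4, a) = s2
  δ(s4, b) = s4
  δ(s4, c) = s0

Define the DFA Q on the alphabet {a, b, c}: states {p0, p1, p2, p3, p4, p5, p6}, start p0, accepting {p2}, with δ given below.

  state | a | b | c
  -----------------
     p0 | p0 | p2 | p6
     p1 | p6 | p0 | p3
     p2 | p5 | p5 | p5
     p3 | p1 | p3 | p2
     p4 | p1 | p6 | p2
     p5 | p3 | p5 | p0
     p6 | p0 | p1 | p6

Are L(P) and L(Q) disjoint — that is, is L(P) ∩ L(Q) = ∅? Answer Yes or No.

No

The string aab is accepted by both P and Q.
Hence L(P) ∩ L(Q) ≠ ∅.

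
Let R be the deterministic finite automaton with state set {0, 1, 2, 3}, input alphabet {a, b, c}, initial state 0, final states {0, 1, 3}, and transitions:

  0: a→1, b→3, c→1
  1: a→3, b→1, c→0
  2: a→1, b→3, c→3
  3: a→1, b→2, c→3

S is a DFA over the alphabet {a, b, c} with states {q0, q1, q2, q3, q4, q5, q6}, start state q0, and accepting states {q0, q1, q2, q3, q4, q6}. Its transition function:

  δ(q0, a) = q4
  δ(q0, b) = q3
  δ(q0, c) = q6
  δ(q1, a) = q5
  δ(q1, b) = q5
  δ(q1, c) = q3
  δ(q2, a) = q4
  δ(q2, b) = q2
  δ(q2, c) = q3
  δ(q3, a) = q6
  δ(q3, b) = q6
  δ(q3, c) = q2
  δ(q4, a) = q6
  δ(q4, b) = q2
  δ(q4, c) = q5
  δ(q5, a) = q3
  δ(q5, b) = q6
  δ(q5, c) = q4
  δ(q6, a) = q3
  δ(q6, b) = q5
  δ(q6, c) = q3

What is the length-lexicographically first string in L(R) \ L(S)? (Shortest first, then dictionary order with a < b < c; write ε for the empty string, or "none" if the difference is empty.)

ac

The string ac is accepted by R but not by S.
No shorter string lies in the difference, and ac is the lexicographically first length-2 string in L(R) \ L(S).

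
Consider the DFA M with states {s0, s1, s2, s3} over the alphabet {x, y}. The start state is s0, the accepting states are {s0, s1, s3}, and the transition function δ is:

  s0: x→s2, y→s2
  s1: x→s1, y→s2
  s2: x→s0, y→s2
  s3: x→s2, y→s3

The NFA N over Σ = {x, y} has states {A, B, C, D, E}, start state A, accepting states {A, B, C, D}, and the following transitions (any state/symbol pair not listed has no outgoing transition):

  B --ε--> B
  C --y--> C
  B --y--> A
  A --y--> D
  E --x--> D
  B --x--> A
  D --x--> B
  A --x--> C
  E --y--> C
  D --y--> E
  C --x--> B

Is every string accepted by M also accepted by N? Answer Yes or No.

Yes

Exploring the product automaton M × N from the start pair (s0, A), following both machines on each input symbol, reaches 9 state pairs: (s0, A), (s2, C), (s2, D), (s0, B), (s2, E), (s2, A), (s0, D), (s0, C), (s2, B).
M accepts in {s0, s1, s3} and N accepts in {A, B, C, D}. The reachable pairs whose M-component is accepting are (s0, A), (s0, B), (s0, D), (s0, C); in each of them the N-component is accepting too, so the product for L(M) \ L(N) (M-component accepting, N-component rejecting) has no reachable accepting pair and the difference is empty.
Hence every string in L(M) is also in L(N).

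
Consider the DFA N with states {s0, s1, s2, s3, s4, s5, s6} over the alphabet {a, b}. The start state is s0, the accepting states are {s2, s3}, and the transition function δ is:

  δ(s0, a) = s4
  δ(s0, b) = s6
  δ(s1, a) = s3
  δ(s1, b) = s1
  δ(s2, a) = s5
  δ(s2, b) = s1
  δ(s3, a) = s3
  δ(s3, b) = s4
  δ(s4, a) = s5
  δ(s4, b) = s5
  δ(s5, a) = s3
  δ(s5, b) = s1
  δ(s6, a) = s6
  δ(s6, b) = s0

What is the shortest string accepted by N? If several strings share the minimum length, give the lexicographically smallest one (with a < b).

A breadth-first search from s0 reaches an accepting state first via the path s0 → s4 → s5 → s3 on input aaa.
No string of length < 3 is accepted (BFS exhausts all shorter strings without reaching an accepting state), and aaa is the lexicographically least accepting string of length 3.

aaa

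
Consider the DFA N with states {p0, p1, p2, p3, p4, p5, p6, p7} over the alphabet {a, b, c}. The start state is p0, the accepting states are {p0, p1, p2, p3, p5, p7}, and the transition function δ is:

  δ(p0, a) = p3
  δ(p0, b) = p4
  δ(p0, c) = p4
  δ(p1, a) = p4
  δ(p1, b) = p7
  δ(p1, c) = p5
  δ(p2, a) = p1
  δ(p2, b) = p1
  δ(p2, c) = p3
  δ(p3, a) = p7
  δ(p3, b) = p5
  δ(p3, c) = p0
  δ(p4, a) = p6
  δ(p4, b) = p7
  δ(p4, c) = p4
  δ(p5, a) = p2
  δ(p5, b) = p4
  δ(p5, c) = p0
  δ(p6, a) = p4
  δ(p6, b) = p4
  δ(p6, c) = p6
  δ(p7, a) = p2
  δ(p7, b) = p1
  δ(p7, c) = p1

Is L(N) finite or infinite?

infinite

State p0 is reachable from the start and can reach an accepting state, and it lies on the cycle p0 → p3 → p0.
Traversing that cycle any number of times yields accepted strings of unbounded length, so the language is infinite.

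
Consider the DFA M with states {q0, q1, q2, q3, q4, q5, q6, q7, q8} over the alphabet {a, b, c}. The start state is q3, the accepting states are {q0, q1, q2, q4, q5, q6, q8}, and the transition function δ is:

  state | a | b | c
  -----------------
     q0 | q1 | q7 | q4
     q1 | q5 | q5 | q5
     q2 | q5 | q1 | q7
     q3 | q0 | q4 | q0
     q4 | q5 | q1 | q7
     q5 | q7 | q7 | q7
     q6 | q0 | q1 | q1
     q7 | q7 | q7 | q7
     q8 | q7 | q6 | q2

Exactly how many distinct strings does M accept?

28

The useful subgraph on states {q0, q1, q3, q4, q5} is acyclic, so L(M) is finite; the longest accepting path visits 5 useful states, giving maximum string length 4.
Counting accepting paths from q3 by length: 3 of length 1, 6 of length 2, 13 of length 3, 6 of length 4. Total 28.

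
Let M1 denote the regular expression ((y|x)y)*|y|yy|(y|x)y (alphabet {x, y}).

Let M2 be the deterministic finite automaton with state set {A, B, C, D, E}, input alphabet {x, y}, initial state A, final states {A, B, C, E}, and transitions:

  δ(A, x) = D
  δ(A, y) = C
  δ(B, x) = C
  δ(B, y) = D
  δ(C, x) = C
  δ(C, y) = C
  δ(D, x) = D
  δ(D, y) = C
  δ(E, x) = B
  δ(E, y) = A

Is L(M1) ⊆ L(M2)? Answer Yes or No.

Yes

Converting the expression M1 to a DFA (subset construction, then merging equivalent states) gives the minimal DFA with states {r0, r1, r2, r3, r4}, start state r0, accepting states {r0, r2, r4} and transitions r0: x→r1, y→r2; r1: x→r3, y→r4; r2: x→r3, y→r4; r3: x→r3, y→r3; r4: x→r1, y→r1.
Exploring the product automaton M1 × M2 from the start pair (r0, A), following both machines on each input symbol, reaches 7 state pairs: (r0, A), (r1, D), (r2, C), (r3, D), (r4, C), (r3, C), (r1, C).
M1 accepts in {r0, r2, r4} and M2 accepts in {A, B, C, E}. The reachable pairs whose M1-component is accepting are (r0, A), (r2, C), (r4, C); in each of them the M2-component is accepting too, so the product for L(M1) \ L(M2) (M1-component accepting, M2-component rejecting) has no reachable accepting pair and the difference is empty.
Hence every string in L(M1) is also in L(M2).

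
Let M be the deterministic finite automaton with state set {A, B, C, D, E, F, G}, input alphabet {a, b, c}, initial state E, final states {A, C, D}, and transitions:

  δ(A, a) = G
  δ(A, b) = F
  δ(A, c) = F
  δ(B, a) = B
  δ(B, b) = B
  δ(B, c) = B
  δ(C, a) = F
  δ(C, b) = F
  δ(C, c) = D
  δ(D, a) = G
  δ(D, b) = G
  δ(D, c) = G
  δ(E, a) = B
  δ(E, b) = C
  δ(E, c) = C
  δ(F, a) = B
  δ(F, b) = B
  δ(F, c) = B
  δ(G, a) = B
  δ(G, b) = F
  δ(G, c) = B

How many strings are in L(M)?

The useful subgraph on states {C, D, E} is acyclic, so L(M) is finite; the longest accepting path visits 3 useful states, giving maximum string length 2.
Counting accepting paths from E by length: 2 of length 1, 2 of length 2. Total 4.

4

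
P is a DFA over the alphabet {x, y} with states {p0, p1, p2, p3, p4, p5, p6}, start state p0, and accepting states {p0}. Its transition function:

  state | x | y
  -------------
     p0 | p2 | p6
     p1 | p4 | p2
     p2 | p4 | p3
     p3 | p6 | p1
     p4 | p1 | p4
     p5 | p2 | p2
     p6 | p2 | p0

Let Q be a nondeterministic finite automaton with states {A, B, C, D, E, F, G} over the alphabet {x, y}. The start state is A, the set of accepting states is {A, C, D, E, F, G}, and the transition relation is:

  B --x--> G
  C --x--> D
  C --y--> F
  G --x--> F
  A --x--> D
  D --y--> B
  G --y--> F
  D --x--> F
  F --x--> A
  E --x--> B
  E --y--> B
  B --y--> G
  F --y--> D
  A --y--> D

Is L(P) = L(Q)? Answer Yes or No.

The string yy is accepted by P but rejected by Q.
So L(P) ≠ L(Q).

No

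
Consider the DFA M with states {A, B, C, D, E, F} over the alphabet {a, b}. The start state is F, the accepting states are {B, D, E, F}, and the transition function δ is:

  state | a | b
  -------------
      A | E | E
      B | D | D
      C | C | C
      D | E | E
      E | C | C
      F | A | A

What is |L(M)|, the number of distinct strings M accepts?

The useful subgraph on states {A, E, F} is acyclic, so L(M) is finite; the longest accepting path visits 3 useful states, giving maximum string length 2.
Counting accepting paths from F by length: 1 of length 0, 4 of length 2. Total 5.

5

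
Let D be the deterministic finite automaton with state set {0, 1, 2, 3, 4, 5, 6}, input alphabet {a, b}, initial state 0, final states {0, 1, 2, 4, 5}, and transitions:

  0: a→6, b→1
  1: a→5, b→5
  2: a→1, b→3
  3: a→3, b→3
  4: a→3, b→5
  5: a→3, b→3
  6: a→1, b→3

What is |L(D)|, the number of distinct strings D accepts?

7

The useful subgraph on states {0, 1, 5, 6} is acyclic, so L(D) is finite; the longest accepting path visits 4 useful states, giving maximum string length 3.
Counting accepting paths from 0 by length: 1 of length 0, 1 of length 1, 3 of length 2, 2 of length 3. Total 7.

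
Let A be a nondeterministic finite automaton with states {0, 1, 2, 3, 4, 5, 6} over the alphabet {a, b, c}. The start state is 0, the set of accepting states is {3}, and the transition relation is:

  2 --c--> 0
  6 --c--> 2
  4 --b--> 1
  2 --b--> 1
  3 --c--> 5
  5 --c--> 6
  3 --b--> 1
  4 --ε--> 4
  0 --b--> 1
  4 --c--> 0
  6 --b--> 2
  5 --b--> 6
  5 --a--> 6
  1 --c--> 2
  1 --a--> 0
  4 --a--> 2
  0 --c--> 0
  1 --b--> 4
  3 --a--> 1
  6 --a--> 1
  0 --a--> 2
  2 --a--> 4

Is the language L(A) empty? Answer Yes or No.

The states reachable from the start state are {0, 1, 2, 4}.
None of the accepting states {3} is reachable, so no string is accepted and L(A) = ∅.

Yes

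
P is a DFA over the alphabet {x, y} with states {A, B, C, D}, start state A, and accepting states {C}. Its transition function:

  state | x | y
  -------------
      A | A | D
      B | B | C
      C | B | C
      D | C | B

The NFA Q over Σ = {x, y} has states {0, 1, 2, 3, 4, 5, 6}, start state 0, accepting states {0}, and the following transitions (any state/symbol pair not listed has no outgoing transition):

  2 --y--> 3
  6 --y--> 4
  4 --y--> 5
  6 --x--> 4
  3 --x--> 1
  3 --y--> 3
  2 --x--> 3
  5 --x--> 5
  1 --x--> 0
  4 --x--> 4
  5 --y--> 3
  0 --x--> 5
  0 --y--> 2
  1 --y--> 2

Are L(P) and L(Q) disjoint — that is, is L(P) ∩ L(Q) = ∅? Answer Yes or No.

Yes

Exploring the product automaton P × Q from the start pair (A, 0), following both machines on each input symbol, reaches 11 state pairs: (A, 0), (A, 5), (D, 2), (D, 3), (C, 3), (B, 3), (C, 1), (B, 1), (B, 0), (C, 2), (B, 5).
P accepts in {C} and Q accepts in {0}; no reachable pair has both components accepting, so no string drives both machines to acceptance simultaneously and L(P) ∩ L(Q) = ∅.
So no string is accepted by both, and the intersection is empty.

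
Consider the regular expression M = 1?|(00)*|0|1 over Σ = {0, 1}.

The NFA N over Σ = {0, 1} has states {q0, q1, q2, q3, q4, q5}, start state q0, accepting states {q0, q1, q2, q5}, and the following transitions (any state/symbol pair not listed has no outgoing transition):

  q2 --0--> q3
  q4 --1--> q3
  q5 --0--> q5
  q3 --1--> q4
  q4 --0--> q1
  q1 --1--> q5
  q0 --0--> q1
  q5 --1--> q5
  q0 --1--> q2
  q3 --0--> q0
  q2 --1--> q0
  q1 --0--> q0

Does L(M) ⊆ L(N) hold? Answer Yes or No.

Converting the expression M to a DFA (subset construction, then merging equivalent states) gives the minimal DFA with states {m0, m1, m2, m3, m4, m5}, start state m0, accepting states {m0, m1, m2, m3} and transitions m0: 0→m1, 1→m2; m1: 0→m3, 1→m4; m2: 0→m4, 1→m4; m3: 0→m5, 1→m4; m4: 0→m4, 1→m4; m5: 0→m3, 1→m4.
Exploring the product automaton M × N from the start pair (m0, q0), following both machines on each input symbol, reaches 11 state pairs: (m0, q0), (m1, q1), (m2, q2), (m3, q0), (m4, q5), (m4, q3), (m4, q0), (m5, q1), (m4, q2), (m4, q4), (m4, q1).
M accepts in {m0, m1, m2, m3} and N accepts in {q0, q1, q2, q5}. The reachable pairs whose M-component is accepting are (m0, q0), (m1, q1), (m2, q2), (m3, q0); in each of them the N-component is accepting too, so the product for L(M) \ L(N) (M-component accepting, N-component rejecting) has no reachable accepting pair and the difference is empty.
Hence every string in L(M) is also in L(N).

Yes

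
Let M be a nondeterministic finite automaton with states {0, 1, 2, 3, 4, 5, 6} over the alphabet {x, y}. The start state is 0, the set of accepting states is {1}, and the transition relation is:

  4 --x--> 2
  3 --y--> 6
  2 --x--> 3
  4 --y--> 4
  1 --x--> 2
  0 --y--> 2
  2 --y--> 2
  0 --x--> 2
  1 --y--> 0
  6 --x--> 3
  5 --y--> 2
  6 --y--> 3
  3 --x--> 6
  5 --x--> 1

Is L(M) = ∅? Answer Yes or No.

Yes

The states reachable from the start state are {0, 2, 3, 6}.
None of the accepting states {1} is reachable, so no string is accepted and L(M) = ∅.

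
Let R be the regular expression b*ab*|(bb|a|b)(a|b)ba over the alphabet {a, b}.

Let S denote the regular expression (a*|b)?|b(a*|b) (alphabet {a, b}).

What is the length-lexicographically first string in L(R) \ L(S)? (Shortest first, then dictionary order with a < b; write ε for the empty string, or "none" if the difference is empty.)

ab

The string ab is accepted by R but not by S.
No shorter string lies in the difference, and ab is the lexicographically first length-2 string in L(R) \ L(S).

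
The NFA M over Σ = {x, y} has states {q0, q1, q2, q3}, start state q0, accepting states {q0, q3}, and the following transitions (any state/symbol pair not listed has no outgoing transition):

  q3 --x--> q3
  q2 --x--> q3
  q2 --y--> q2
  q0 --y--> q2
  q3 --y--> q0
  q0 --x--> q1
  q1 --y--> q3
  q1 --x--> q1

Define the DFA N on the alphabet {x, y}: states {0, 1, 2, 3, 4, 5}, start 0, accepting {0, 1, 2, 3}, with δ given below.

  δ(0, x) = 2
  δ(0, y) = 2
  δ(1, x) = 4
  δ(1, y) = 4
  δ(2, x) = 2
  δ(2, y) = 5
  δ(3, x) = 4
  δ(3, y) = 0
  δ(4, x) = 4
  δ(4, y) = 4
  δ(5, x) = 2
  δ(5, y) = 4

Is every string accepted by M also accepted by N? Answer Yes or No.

The string xy is in L(M) but not in L(N).
So L(M) ⊄ L(N).

No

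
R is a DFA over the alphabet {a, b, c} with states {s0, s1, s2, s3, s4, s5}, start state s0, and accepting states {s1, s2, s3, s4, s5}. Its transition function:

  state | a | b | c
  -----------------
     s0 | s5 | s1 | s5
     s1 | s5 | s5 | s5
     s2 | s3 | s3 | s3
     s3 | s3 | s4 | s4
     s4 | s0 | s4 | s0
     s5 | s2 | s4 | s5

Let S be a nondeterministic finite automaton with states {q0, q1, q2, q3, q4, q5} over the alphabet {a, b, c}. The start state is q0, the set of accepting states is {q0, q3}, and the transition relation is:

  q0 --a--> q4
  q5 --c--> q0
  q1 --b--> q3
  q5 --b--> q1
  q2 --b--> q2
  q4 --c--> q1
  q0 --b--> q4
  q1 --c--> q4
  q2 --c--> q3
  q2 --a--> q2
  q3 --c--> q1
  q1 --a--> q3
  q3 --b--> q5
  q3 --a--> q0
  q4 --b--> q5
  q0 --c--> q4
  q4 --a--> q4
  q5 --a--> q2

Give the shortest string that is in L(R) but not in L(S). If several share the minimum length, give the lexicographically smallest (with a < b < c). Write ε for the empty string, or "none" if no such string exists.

a

The string a is accepted by R but not by S.
No shorter string lies in the difference, and a is the lexicographically first length-1 string in L(R) \ L(S).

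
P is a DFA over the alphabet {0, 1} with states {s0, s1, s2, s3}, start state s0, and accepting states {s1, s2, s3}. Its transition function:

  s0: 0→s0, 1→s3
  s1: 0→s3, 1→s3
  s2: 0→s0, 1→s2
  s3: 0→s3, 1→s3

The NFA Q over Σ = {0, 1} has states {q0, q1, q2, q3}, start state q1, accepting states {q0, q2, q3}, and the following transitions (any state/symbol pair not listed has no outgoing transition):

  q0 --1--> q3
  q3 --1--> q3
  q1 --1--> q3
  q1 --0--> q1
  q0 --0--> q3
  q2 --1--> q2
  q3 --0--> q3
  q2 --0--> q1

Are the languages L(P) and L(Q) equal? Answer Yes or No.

Yes

Exploring the product automaton P × Q from the start pair (s0, q1), following both machines on each input symbol, reaches 2 state pairs: (s0, q1), (s3, q3).
P accepts in {s1, s2, s3} and Q accepts in {q0, q2, q3}. In every reachable pair the two components are either both accepting — (s3, q3) — or both non-accepting, so no string is accepted by exactly one of the machines: L(P) \ L(Q) and L(Q) \ L(P) are both empty.
Hence every string is accepted by P iff it is accepted by Q, and the two languages coincide.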